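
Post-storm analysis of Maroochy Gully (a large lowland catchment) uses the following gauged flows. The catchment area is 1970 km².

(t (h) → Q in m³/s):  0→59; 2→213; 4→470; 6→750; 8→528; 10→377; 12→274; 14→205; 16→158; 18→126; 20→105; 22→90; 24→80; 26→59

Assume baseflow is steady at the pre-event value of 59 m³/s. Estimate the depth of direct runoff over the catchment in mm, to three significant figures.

d ≈ 9.75 mm

Direct runoff: 0.0, 154.0, 411.0, 691.0, 469.0, 318.0, 215.0, 146.0, 99.0, 67.0, 46.0, 31.0, 21.0, 0.0 m³/s; ΣQ_DR = 2668 m³/s.
V = ΣQ_DR · Δt = 2668 × 7200 s = 1.921 × 10^7 m³.
Over A = 1970 km², depth = V / A = 9.75 mm.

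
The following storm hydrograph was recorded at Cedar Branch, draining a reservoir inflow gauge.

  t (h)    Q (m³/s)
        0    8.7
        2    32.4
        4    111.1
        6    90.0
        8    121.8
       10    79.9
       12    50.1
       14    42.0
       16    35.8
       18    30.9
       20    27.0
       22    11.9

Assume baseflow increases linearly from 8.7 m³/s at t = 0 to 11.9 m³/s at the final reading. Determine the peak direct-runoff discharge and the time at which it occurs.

Subtracting baseflow gives direct-runoff ordinates: 0.00, 23.41, 101.82, 80.43, 111.94, 69.75, 39.65, 31.26, 24.77, 19.58, 15.39, 0.00 m³/s.
The maximum is 111.94 m³/s, occurring at the reading for t = 8 h.

Q_p = 111.94 m³/s at t = 8 h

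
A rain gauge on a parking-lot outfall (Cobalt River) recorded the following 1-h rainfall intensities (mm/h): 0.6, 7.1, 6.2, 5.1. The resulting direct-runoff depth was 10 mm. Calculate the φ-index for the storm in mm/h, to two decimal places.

Only the 3 blocks with intensity above φ contribute runoff: 7.1, 6.2, 5.1 mm/h.
Σ(I−φ)·Δt = d  ⇒  (7.1+6.2+5.1 − 3φ)·1 = 10
φ = (18.40 − 10/1) / 3 = 2.80 mm/h.

φ ≈ 2.80 mm/h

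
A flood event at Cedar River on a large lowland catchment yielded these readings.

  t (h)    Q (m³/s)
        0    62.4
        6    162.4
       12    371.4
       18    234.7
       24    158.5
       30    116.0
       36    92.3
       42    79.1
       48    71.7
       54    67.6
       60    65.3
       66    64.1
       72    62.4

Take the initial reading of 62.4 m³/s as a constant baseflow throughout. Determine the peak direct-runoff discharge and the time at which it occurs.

Subtracting baseflow gives direct-runoff ordinates: 0.0, 100.0, 309.0, 172.3, 96.1, 53.6, 29.9, 16.7, 9.3, 5.2, 2.9, 1.7, 0.0 m³/s.
The maximum is 309.0 m³/s, occurring at the reading for t = 12 h.

Q_p = 309.0 m³/s at t = 12 h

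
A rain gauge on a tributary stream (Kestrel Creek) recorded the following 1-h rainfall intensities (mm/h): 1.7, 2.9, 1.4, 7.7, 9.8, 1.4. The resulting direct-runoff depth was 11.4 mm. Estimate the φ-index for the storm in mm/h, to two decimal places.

Only the 2 blocks with intensity above φ contribute runoff: 7.7, 9.8 mm/h.
Σ(I−φ)·Δt = d  ⇒  (7.7+9.8 − 2φ)·1 = 11.4
φ = (17.50 − 11.4/1) / 2 = 3.05 mm/h.

φ ≈ 3.05 mm/h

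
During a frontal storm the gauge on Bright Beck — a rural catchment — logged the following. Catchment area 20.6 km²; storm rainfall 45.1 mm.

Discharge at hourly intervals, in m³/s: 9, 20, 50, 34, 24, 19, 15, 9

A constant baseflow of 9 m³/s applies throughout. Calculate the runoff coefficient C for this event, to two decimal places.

C ≈ 0.42

ΣQ_DR = 108.0 m³/s; V = ΣQ_DR·Δt = 3.888 × 10^5 m³.
Runoff depth d = V / A = 18.87 mm.
C = d / P = 18.87 / 45.1 = 0.42.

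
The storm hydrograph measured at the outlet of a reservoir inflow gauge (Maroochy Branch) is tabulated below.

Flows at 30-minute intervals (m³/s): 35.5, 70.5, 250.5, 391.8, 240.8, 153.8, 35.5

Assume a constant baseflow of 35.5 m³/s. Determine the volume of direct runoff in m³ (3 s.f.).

Direct-runoff ordinates (Q − Q_b): 0.0, 35.0, 215.0, 356.3, 205.3, 118.3, 0.0 m³/s.
ΣQ_DR = 929.9 m³/s.
With Δt = 0.5 h = 1800 s, V = ΣQ_DR · Δt = 929.9 × 1800 = 1.67 × 10^6 m³.

V ≈ 1.67 × 10^6 m³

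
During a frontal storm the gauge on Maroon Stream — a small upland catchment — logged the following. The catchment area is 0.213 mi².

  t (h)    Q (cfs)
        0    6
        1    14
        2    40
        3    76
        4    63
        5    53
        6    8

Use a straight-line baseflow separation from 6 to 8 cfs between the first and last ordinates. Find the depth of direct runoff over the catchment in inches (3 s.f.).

Direct runoff: 0.00, 7.67, 33.33, 69.00, 55.67, 45.33, 0.00 cfs; ΣQ_DR = 211.0 cfs.
V = ΣQ_DR · Δt = 211.0 × 3600 s = 7.596 × 10^5 ft³.
Over A = 0.213 mi², depth = V / A = 1.54 in.

d ≈ 1.54 in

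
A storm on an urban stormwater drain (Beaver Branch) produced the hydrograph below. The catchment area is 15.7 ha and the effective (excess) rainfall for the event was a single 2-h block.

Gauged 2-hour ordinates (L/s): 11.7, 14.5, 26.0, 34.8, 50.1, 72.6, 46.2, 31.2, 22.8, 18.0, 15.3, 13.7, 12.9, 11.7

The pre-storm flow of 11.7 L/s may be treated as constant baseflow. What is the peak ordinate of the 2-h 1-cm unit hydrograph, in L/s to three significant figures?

U_p ≈ 61.0 L/s

Direct runoff: 0.0, 2.8, 14.3, 23.1, 38.4, 60.9, 34.5, 19.5, 11.1, 6.3, 3.6, 2.0, 1.2, 0.0 L/s; ΣQ_DR = 217.7 L/s, peak = 60.9 L/s.
Runoff depth d = ΣQ_DR·Δt / A = 217.7 × 7200 / (15.7 ha) = 9.984 mm.
The 1-cm UH is the DRH scaled by (10 mm)/d, so U_p = 60.9 × 10/9.984 = 61.0 L/s.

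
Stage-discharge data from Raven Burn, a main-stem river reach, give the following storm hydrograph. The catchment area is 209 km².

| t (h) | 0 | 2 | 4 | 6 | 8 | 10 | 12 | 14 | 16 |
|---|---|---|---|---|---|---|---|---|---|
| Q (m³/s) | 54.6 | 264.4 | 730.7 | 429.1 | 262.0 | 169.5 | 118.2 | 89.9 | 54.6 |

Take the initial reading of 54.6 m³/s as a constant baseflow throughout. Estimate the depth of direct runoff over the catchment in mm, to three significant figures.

d ≈ 57.9 mm

Direct runoff: 0.0, 209.8, 676.1, 374.5, 207.4, 114.9, 63.6, 35.3, 0.0 m³/s; ΣQ_DR = 1682 m³/s.
V = ΣQ_DR · Δt = 1682 × 7200 s = 1.211 × 10^7 m³.
Over A = 209 km², depth = V / A = 57.9 mm.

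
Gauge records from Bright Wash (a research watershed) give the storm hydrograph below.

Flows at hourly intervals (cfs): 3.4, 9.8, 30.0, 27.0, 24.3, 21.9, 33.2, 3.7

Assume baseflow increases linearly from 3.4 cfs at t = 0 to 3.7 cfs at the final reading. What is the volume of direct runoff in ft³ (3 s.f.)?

V ≈ 4.50 × 10^5 ft³

Direct-runoff ordinates (Q − Q_b): 0.00, 6.36, 26.51, 23.47, 20.73, 18.29, 29.54, 0.00 cfs.
ΣQ_DR = 124.9 cfs.
With Δt = 1 h = 3600 s, V = ΣQ_DR · Δt = 124.9 × 3600 = 4.50 × 10^5 ft³.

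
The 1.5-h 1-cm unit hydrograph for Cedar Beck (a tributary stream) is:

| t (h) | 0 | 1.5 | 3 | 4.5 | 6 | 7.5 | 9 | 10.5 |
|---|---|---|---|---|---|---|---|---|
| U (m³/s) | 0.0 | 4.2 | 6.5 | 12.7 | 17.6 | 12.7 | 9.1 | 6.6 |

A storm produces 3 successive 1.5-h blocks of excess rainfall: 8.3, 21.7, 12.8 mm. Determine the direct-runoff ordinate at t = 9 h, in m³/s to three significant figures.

Q ≈ 57.6 m³/s

By discrete convolution, Q_j = Σ (P_i / 10 mm) · U_{j−i}.
At t = 9 h (j=6): Q = (8.3/10)·9.1 + (21.7/10)·12.7 + (12.8/10)·17.6 = 57.6 m³/s.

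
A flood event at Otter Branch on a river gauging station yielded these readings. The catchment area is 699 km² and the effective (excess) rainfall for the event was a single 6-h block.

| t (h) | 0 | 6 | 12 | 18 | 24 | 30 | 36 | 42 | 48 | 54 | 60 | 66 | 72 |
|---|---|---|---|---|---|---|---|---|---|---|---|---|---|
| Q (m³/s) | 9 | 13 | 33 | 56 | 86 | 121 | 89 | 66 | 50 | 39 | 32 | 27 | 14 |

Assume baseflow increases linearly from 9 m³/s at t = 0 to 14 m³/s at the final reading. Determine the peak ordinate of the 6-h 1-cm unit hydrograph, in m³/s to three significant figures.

Direct runoff: 0.00, 3.58, 23.17, 45.75, 75.33, 109.92, 77.50, 54.08, 37.67, 26.25, 18.83, 13.42, 0.00 m³/s; ΣQ_DR = 485.5 m³/s, peak = 109.92 m³/s.
Runoff depth d = ΣQ_DR·Δt / A = 485.5 × 21600 / (699 km²) = 15.00 mm.
The 1-cm UH is the DRH scaled by (10 mm)/d, so U_p = 109.92 × 10/15.00 = 73.3 m³/s.

U_p ≈ 73.3 m³/s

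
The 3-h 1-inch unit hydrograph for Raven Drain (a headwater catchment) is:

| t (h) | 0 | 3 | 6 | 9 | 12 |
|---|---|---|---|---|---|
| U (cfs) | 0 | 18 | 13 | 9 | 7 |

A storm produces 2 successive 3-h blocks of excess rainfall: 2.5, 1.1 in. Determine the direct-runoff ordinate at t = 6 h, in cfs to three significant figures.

By discrete convolution, Q_j = Σ (P_i / 1 in) · U_{j−i}.
At t = 6 h (j=2): Q = (2.5/1)·13 + (1.1/1)·18 = 52.3 cfs.

Q ≈ 52.3 cfs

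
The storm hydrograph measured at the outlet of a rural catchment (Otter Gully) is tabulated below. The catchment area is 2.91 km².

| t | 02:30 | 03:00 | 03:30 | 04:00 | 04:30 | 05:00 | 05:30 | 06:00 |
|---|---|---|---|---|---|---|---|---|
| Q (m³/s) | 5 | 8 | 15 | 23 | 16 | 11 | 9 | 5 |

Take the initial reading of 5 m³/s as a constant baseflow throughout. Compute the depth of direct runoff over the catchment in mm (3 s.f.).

d ≈ 32.2 mm

Direct runoff: 0.0, 3.0, 10.0, 18.0, 11.0, 6.0, 4.0, 0.0 m³/s; ΣQ_DR = 52.00 m³/s.
V = ΣQ_DR · Δt = 52.00 × 1800 s = 93600 m³.
Over A = 2.91 km², depth = V / A = 32.2 mm.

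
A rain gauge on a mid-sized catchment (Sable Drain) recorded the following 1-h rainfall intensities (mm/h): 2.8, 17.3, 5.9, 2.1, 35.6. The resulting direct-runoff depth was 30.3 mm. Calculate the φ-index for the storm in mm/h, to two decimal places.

φ ≈ 11.30 mm/h

Only the 2 blocks with intensity above φ contribute runoff: 17.3, 35.6 mm/h.
Σ(I−φ)·Δt = d  ⇒  (17.3+35.6 − 2φ)·1 = 30.3
φ = (52.90 − 30.3/1) / 2 = 11.30 mm/h.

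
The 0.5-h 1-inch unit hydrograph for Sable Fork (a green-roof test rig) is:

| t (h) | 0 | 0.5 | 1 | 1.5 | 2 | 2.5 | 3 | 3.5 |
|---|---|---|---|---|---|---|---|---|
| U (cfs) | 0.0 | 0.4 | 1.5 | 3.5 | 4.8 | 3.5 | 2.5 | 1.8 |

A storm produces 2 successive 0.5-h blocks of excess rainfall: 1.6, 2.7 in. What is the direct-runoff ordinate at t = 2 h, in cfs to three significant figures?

By discrete convolution, Q_j = Σ (P_i / 1 in) · U_{j−i}.
At t = 2 h (j=4): Q = (1.6/1)·4.8 + (2.7/1)·3.5 = 17.1 cfs.

Q ≈ 17.1 cfs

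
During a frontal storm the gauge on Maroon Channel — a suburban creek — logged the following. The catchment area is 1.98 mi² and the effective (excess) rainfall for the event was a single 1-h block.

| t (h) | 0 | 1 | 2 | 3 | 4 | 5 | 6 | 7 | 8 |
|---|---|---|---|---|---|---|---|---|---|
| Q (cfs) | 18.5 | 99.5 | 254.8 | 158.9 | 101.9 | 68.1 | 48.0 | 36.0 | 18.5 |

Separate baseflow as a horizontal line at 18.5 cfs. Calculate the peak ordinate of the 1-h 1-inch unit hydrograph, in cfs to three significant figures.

U_p ≈ 473 cfs

Direct runoff: 0.0, 81.0, 236.3, 140.4, 83.4, 49.6, 29.5, 17.5, 0.0 cfs; ΣQ_DR = 637.7 cfs, peak = 236.3 cfs.
Runoff depth d = ΣQ_DR·Δt / A = 637.7 × 3600 / (1.98 mi²) = 0.4991 in.
The 1-inch UH is the DRH scaled by (1 in)/d, so U_p = 236.3 × 1/0.4991 = 473 cfs.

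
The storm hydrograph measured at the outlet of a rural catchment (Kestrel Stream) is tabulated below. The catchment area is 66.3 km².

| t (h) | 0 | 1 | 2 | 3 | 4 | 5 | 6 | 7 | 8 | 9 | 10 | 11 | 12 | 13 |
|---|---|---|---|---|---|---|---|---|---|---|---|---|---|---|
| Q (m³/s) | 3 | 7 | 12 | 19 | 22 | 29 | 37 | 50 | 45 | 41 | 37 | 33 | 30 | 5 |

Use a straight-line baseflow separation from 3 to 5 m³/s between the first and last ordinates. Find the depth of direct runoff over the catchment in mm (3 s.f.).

d ≈ 17.0 mm

Direct runoff: 0.00, 3.85, 8.69, 15.54, 18.38, 25.23, 33.08, 45.92, 40.77, 36.62, 32.46, 28.31, 25.15, 0.00 m³/s; ΣQ_DR = 314.0 m³/s.
V = ΣQ_DR · Δt = 314.0 × 3600 s = 1.130 × 10^6 m³.
Over A = 66.3 km², depth = V / A = 17.0 mm.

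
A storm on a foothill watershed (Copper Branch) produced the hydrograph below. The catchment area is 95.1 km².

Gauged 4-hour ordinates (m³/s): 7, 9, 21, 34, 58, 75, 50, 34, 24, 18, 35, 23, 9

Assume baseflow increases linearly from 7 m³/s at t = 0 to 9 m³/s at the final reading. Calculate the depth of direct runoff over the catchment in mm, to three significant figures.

d ≈ 44.4 mm

Direct runoff: 0.00, 1.83, 13.67, 26.50, 50.33, 67.17, 42.00, 25.83, 15.67, 9.50, 26.33, 14.17, 0.00 m³/s; ΣQ_DR = 293.0 m³/s.
V = ΣQ_DR · Δt = 293.0 × 14400 s = 4.219 × 10^6 m³.
Over A = 95.1 km², depth = V / A = 44.4 mm.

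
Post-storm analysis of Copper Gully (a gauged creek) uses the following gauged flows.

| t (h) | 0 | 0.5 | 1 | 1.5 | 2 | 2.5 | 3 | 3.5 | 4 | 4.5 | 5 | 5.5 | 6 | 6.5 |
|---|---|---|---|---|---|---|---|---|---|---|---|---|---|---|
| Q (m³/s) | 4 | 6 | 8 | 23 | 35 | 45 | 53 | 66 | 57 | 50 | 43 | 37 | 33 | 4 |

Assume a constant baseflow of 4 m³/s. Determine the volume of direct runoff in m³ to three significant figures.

Direct-runoff ordinates (Q − Q_b): 0.0, 2.0, 4.0, 19.0, 31.0, 41.0, 49.0, 62.0, 53.0, 46.0, 39.0, 33.0, 29.0, 0.0 m³/s.
ΣQ_DR = 408.0 m³/s.
With Δt = 0.5 h = 1800 s, V = ΣQ_DR · Δt = 408.0 × 1800 = 7.34 × 10^5 m³.

V ≈ 7.34 × 10^5 m³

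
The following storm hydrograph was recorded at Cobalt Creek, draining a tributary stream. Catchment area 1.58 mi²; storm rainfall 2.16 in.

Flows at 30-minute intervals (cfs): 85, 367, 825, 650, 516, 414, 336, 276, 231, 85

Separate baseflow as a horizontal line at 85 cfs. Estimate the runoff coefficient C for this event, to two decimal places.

C ≈ 0.67

ΣQ_DR = 2935 cfs; V = ΣQ_DR·Δt = 5.283 × 10^6 ft³.
Runoff depth d = V / A = 1.439 in.
C = d / P = 1.439 / 2.16 = 0.67.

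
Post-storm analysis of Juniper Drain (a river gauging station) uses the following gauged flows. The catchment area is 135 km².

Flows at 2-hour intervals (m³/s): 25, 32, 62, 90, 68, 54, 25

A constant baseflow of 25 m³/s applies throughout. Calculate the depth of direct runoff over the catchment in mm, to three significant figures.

d ≈ 9.65 mm

Direct runoff: 0.0, 7.0, 37.0, 65.0, 43.0, 29.0, 0.0 m³/s; ΣQ_DR = 181.0 m³/s.
V = ΣQ_DR · Δt = 181.0 × 7200 s = 1.303 × 10^6 m³.
Over A = 135 km², depth = V / A = 9.65 mm.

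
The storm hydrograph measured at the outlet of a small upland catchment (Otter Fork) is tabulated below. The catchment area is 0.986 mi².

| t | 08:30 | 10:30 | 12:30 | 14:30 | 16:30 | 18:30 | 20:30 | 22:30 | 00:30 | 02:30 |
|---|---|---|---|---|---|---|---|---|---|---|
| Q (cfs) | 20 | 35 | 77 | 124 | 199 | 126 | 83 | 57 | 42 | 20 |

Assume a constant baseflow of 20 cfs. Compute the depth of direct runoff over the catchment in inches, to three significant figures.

Direct runoff: 0.0, 15.0, 57.0, 104.0, 179.0, 106.0, 63.0, 37.0, 22.0, 0.0 cfs; ΣQ_DR = 583.0 cfs.
V = ΣQ_DR · Δt = 583.0 × 7200 s = 4.198 × 10^6 ft³.
Over A = 0.986 mi², depth = V / A = 1.83 in.

d ≈ 1.83 in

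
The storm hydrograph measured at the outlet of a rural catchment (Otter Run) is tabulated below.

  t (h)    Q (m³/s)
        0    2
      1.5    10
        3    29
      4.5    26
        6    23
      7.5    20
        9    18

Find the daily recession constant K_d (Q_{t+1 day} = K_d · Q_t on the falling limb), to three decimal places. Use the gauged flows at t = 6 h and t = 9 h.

Between t = 6 h and t = 9 h the flow falls from 23 to 18 m³/s over 2×1.5 h = 3 h.
Per-interval ratio K = (18/23)^(1/2) = 0.8847; K_d = K^(24/1.5) = 0.141.

K_d ≈ 0.141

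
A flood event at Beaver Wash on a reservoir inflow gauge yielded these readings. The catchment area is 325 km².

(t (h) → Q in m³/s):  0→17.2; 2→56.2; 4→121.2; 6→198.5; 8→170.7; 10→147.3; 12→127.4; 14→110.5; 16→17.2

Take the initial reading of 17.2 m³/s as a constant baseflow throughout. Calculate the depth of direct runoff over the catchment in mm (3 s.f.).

d ≈ 18.0 mm

Direct runoff: 0.0, 39.0, 104.0, 181.3, 153.5, 130.1, 110.2, 93.3, 0.0 m³/s; ΣQ_DR = 811.4 m³/s.
V = ΣQ_DR · Δt = 811.4 × 7200 s = 5.842 × 10^6 m³.
Over A = 325 km², depth = V / A = 18.0 mm.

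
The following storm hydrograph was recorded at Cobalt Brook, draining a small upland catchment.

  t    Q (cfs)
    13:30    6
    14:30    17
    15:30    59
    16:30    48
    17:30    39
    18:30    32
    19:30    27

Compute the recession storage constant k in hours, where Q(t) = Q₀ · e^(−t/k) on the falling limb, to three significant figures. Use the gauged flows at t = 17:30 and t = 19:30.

On the falling limb, Q drops from 39 to 27 cfs between t = 17:30 and t = 19:30 (Δt = 2 h).
k = −Δt / ln(Q₂/Q₁) = −2 / ln(27/39) = 5.44 h.

k ≈ 5.44 h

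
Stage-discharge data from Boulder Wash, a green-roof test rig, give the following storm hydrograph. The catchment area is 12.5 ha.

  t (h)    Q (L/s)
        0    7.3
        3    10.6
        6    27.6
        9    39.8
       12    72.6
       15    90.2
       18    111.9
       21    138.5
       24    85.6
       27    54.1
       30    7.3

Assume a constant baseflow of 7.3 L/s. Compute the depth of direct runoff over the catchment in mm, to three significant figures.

Direct runoff: 0.0, 3.3, 20.3, 32.5, 65.3, 82.9, 104.6, 131.2, 78.3, 46.8, 0.0 L/s; ΣQ_DR = 565.2 L/s.
V = ΣQ_DR · Δt = 565.2 × 10800 s = 6.104 × 10^6 L.
Over A = 12.5 ha, depth = V / A = 48.8 mm.

d ≈ 48.8 mm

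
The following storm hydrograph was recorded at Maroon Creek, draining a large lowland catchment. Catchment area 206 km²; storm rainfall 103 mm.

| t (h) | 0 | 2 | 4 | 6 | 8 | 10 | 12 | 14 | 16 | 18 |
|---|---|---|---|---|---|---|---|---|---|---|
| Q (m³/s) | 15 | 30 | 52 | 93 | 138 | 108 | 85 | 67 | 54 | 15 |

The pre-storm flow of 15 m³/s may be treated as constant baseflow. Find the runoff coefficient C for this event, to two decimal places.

ΣQ_DR = 507.0 m³/s; V = ΣQ_DR·Δt = 3.650 × 10^6 m³.
Runoff depth d = V / A = 17.72 mm.
C = d / P = 17.72 / 103 = 0.17.

C ≈ 0.17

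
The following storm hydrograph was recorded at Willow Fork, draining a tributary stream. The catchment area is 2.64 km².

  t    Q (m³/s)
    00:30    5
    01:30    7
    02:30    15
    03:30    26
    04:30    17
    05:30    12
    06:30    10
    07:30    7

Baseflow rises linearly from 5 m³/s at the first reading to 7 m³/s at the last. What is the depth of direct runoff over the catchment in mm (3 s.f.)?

Direct runoff: 0.00, 1.71, 9.43, 20.14, 10.86, 5.57, 3.29, 0.00 m³/s; ΣQ_DR = 51.00 m³/s.
V = ΣQ_DR · Δt = 51.00 × 3600 s = 1.836 × 10^5 m³.
Over A = 2.64 km², depth = V / A = 69.5 mm.

d ≈ 69.5 mm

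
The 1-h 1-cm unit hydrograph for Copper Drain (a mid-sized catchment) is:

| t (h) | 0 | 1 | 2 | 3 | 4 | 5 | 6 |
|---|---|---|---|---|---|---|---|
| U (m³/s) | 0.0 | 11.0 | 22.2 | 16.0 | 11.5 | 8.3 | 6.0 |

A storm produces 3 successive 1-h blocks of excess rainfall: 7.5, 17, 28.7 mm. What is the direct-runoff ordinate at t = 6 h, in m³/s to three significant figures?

Q ≈ 51.6 m³/s

By discrete convolution, Q_j = Σ (P_i / 10 mm) · U_{j−i}.
At t = 6 h (j=6): Q = (7.5/10)·6.0 + (17/10)·8.3 + (28.7/10)·11.5 = 51.6 m³/s.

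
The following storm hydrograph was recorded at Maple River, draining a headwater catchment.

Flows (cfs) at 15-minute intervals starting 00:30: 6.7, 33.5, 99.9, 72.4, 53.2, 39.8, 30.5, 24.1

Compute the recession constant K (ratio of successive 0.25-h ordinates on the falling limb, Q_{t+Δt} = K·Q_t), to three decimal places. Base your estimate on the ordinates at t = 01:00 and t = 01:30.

K ≈ 0.730

Using the recession-limb readings at t = 01:00 and t = 01:30: Q falls from 99.9 to 53.2 cfs over 2 intervals.
K = (Q₂/Q₁)^(1/2) = (53.2/99.9)^(1/2) = 0.730.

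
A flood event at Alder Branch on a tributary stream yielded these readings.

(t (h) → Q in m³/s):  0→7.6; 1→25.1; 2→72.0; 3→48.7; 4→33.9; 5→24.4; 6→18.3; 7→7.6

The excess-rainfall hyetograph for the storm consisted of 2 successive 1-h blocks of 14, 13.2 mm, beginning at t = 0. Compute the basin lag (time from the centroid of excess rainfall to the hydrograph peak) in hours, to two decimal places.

t_L ≈ 1.01 h

Centroid of excess rainfall: t_c = Σ P_i·t̄_i / ΣP_i = 0.9853 h (block centres at 0.5, 1.5 h).
Hydrograph peak occurs at t = 2 h, so basin lag t_L = 2 − 0.9853 = 1.01 h.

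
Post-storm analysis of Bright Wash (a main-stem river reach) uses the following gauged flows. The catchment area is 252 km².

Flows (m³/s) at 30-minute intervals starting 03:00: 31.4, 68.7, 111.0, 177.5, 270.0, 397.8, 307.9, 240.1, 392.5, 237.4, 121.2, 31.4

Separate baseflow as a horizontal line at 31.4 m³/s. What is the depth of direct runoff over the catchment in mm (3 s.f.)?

Direct runoff: 0.0, 37.3, 79.6, 146.1, 238.6, 366.4, 276.5, 208.7, 361.1, 206.0, 89.8, 0.0 m³/s; ΣQ_DR = 2010 m³/s.
V = ΣQ_DR · Δt = 2010 × 1800 s = 3.618 × 10^6 m³.
Over A = 252 km², depth = V / A = 14.4 mm.

d ≈ 14.4 mm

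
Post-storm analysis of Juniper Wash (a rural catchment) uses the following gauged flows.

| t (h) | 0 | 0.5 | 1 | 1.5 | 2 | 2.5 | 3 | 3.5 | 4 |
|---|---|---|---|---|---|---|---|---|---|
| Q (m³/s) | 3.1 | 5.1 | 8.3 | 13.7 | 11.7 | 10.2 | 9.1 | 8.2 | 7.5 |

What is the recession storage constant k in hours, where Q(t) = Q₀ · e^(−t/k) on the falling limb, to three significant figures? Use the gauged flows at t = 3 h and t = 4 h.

k ≈ 5.17 h

On the falling limb, Q drops from 9.1 to 7.5 m³/s between t = 3 h and t = 4 h (Δt = 1 h).
k = −Δt / ln(Q₂/Q₁) = −1 / ln(7.5/9.1) = 5.17 h.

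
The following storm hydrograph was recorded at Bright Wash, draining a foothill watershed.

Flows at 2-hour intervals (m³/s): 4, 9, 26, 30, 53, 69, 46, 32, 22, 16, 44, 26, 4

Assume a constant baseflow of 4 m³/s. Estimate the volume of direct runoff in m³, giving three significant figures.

Direct-runoff ordinates (Q − Q_b): 0.0, 5.0, 22.0, 26.0, 49.0, 65.0, 42.0, 28.0, 18.0, 12.0, 40.0, 22.0, 0.0 m³/s.
ΣQ_DR = 329.0 m³/s.
With Δt = 2 h = 7200 s, V = ΣQ_DR · Δt = 329.0 × 7200 = 2.37 × 10^6 m³.

V ≈ 2.37 × 10^6 m³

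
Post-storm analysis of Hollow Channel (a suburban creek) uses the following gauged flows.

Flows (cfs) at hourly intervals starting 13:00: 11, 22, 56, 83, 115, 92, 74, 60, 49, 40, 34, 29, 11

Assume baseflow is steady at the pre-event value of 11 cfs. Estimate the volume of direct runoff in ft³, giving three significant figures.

V ≈ 1.92 × 10^6 ft³

Direct-runoff ordinates (Q − Q_b): 0.0, 11.0, 45.0, 72.0, 104.0, 81.0, 63.0, 49.0, 38.0, 29.0, 23.0, 18.0, 0.0 cfs.
ΣQ_DR = 533.0 cfs.
With Δt = 1 h = 3600 s, V = ΣQ_DR · Δt = 533.0 × 3600 = 1.92 × 10^6 ft³.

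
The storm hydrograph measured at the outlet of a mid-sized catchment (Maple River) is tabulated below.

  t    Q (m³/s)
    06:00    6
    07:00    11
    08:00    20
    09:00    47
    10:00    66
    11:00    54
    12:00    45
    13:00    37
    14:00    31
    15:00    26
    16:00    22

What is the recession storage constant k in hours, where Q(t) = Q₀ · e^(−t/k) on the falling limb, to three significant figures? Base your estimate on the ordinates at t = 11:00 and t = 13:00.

k ≈ 5.29 h

On the falling limb, Q drops from 54 to 37 m³/s between t = 11:00 and t = 13:00 (Δt = 2 h).
k = −Δt / ln(Q₂/Q₁) = −2 / ln(37/54) = 5.29 h.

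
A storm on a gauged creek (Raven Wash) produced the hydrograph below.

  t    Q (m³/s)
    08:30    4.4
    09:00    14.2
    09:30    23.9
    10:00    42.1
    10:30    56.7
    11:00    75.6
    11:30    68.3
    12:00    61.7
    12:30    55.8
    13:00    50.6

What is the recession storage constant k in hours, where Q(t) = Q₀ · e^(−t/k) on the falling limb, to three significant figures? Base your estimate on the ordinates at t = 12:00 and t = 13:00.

k ≈ 5.04 h

On the falling limb, Q drops from 61.7 to 50.6 m³/s between t = 12:00 and t = 13:00 (Δt = 1 h).
k = −Δt / ln(Q₂/Q₁) = −1 / ln(50.6/61.7) = 5.04 h.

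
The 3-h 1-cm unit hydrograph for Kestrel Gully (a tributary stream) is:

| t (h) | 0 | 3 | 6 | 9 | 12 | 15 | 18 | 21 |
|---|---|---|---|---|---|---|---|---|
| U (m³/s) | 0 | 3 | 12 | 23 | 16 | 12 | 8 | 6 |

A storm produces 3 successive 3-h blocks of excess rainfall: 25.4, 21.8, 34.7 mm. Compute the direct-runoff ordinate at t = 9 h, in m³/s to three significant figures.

By discrete convolution, Q_j = Σ (P_i / 10 mm) · U_{j−i}.
At t = 9 h (j=3): Q = (25.4/10)·23 + (21.8/10)·12 + (34.7/10)·3 = 95.0 m³/s.

Q ≈ 95.0 m³/s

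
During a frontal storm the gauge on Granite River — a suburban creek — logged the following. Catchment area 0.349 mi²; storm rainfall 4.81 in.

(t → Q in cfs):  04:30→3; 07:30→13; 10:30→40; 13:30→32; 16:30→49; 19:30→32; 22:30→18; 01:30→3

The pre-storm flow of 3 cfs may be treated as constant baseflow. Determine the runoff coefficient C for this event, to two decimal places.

C ≈ 0.46

ΣQ_DR = 166.0 cfs; V = ΣQ_DR·Δt = 1.793 × 10^6 ft³.
Runoff depth d = V / A = 2.211 in.
C = d / P = 2.211 / 4.81 = 0.46.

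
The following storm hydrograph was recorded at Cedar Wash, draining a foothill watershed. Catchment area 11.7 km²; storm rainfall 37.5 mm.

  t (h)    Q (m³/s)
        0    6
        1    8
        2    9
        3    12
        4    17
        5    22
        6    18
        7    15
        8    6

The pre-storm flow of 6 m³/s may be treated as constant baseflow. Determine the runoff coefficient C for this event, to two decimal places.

ΣQ_DR = 59.00 m³/s; V = ΣQ_DR·Δt = 2.124 × 10^5 m³.
Runoff depth d = V / A = 18.15 mm.
C = d / P = 18.15 / 37.5 = 0.48.

C ≈ 0.48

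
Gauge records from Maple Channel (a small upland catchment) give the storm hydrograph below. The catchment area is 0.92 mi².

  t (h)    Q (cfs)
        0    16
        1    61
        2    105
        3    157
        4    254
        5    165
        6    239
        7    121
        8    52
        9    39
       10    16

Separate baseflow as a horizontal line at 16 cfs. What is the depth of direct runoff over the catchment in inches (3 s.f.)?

Direct runoff: 0.0, 45.0, 89.0, 141.0, 238.0, 149.0, 223.0, 105.0, 36.0, 23.0, 0.0 cfs; ΣQ_DR = 1049 cfs.
V = ΣQ_DR · Δt = 1049 × 3600 s = 3.776 × 10^6 ft³.
Over A = 0.92 mi², depth = V / A = 1.77 in.

d ≈ 1.77 in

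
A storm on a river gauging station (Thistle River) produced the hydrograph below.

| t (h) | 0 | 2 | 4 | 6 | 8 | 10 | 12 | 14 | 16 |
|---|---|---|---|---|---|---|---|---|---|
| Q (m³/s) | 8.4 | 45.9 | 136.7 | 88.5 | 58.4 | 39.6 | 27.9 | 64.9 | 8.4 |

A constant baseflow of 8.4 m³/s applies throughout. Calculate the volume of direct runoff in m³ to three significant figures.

Direct-runoff ordinates (Q − Q_b): 0.0, 37.5, 128.3, 80.1, 50.0, 31.2, 19.5, 56.5, 0.0 m³/s.
ΣQ_DR = 403.1 m³/s.
With Δt = 2 h = 7200 s, V = ΣQ_DR · Δt = 403.1 × 7200 = 2.90 × 10^6 m³.

V ≈ 2.90 × 10^6 m³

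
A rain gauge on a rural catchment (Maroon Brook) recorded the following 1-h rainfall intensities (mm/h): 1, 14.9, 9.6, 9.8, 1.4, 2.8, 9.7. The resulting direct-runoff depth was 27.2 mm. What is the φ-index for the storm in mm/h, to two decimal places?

φ ≈ 4.20 mm/h

Only the 4 blocks with intensity above φ contribute runoff: 14.9, 9.6, 9.8, 9.7 mm/h.
Σ(I−φ)·Δt = d  ⇒  (14.9+9.6+9.8+9.7 − 4φ)·1 = 27.2
φ = (44.00 − 27.2/1) / 4 = 4.20 mm/h.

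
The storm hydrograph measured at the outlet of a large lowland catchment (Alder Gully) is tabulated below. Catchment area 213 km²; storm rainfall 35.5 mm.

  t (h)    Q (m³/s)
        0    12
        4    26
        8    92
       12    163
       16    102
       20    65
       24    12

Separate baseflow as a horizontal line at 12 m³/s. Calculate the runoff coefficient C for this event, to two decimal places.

ΣQ_DR = 388.0 m³/s; V = ΣQ_DR·Δt = 5.587 × 10^6 m³.
Runoff depth d = V / A = 26.23 mm.
C = d / P = 26.23 / 35.5 = 0.74.

C ≈ 0.74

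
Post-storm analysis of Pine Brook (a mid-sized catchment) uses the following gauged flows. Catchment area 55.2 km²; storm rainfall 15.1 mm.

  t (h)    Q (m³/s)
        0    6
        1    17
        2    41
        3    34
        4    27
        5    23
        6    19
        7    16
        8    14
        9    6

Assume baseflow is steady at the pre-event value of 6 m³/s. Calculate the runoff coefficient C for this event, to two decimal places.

ΣQ_DR = 143.0 m³/s; V = ΣQ_DR·Δt = 5.148 × 10^5 m³.
Runoff depth d = V / A = 9.326 mm.
C = d / P = 9.326 / 15.1 = 0.62.

C ≈ 0.62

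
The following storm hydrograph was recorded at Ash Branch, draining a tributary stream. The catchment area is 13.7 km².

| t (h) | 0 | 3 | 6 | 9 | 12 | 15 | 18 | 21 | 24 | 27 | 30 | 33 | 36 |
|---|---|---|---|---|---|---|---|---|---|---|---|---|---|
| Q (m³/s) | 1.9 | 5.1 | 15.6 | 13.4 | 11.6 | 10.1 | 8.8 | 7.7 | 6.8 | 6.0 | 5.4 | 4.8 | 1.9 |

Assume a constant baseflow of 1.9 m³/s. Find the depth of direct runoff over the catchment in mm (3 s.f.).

Direct runoff: 0.0, 3.2, 13.7, 11.5, 9.7, 8.2, 6.9, 5.8, 4.9, 4.1, 3.5, 2.9, 0.0 m³/s; ΣQ_DR = 74.40 m³/s.
V = ΣQ_DR · Δt = 74.40 × 10800 s = 8.035 × 10^5 m³.
Over A = 13.7 km², depth = V / A = 58.7 mm.

d ≈ 58.7 mm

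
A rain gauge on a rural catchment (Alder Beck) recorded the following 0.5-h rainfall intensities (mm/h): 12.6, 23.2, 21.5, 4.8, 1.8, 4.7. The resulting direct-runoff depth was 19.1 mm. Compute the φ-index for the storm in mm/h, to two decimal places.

φ ≈ 6.37 mm/h

Only the 3 blocks with intensity above φ contribute runoff: 12.6, 23.2, 21.5 mm/h.
Σ(I−φ)·Δt = d  ⇒  (12.6+23.2+21.5 − 3φ)·0.5 = 19.1
φ = (57.30 − 19.1/0.5) / 3 = 6.37 mm/h.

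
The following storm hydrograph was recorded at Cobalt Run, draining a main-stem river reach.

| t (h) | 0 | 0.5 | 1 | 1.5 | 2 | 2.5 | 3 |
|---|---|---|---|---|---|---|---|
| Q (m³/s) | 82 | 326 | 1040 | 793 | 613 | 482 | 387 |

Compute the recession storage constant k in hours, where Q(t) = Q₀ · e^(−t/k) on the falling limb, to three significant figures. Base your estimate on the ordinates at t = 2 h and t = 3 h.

k ≈ 2.17 h

On the falling limb, Q drops from 613 to 387 m³/s between t = 2 h and t = 3 h (Δt = 1 h).
k = −Δt / ln(Q₂/Q₁) = −1 / ln(387/613) = 2.17 h.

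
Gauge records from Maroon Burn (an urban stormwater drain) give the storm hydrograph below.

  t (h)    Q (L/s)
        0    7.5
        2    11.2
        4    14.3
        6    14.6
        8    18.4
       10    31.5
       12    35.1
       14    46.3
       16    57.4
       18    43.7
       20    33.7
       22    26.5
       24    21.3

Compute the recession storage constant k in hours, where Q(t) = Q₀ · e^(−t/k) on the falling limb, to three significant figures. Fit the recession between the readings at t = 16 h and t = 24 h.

k ≈ 8.07 h

On the falling limb, Q drops from 57.4 to 21.3 L/s between t = 16 h and t = 24 h (Δt = 8 h).
k = −Δt / ln(Q₂/Q₁) = −8 / ln(21.3/57.4) = 8.07 h.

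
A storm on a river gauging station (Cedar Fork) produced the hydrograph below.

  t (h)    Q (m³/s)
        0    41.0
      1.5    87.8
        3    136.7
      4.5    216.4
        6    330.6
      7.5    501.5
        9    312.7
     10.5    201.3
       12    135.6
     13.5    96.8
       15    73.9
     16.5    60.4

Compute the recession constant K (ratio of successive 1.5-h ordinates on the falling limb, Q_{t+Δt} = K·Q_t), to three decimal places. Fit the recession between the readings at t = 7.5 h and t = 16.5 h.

K ≈ 0.703

Using the recession-limb readings at t = 7.5 h and t = 16.5 h: Q falls from 501.5 to 60.4 m³/s over 6 intervals.
K = (Q₂/Q₁)^(1/6) = (60.4/501.5)^(1/6) = 0.703.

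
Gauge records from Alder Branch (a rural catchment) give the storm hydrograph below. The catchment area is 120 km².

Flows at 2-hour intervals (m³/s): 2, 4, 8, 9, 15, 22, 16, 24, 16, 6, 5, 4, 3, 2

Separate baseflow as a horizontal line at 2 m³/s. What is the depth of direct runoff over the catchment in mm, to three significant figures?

Direct runoff: 0.0, 2.0, 6.0, 7.0, 13.0, 20.0, 14.0, 22.0, 14.0, 4.0, 3.0, 2.0, 1.0, 0.0 m³/s; ΣQ_DR = 108.0 m³/s.
V = ΣQ_DR · Δt = 108.0 × 7200 s = 7.776 × 10^5 m³.
Over A = 120 km², depth = V / A = 6.48 mm.

d ≈ 6.48 mm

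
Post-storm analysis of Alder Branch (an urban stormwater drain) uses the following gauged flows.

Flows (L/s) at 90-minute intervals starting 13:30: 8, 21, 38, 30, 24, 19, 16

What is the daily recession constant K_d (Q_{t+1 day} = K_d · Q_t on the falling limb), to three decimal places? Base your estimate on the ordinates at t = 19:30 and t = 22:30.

K_d ≈ 0.039

Between t = 19:30 and t = 22:30 the flow falls from 24 to 16 L/s over 2×1.5 h = 3 h.
Per-interval ratio K = (16/24)^(1/2) = 0.8165; K_d = K^(24/1.5) = 0.039.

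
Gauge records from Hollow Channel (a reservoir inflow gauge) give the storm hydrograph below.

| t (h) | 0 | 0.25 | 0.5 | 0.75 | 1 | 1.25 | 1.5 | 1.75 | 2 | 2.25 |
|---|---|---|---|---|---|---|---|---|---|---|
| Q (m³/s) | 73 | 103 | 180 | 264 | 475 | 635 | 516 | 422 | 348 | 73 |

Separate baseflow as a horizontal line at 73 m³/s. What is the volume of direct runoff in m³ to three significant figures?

V ≈ 2.12 × 10^6 m³

Direct-runoff ordinates (Q − Q_b): 0.0, 30.0, 107.0, 191.0, 402.0, 562.0, 443.0, 349.0, 275.0, 0.0 m³/s.
ΣQ_DR = 2359 m³/s.
With Δt = 0.25 h = 900 s, V = ΣQ_DR · Δt = 2359 × 900 = 2.12 × 10^6 m³.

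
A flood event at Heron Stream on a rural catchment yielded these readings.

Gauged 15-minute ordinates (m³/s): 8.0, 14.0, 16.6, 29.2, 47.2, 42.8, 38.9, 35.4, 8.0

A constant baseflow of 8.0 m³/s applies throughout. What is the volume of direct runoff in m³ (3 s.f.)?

V ≈ 1.51 × 10^5 m³

Direct-runoff ordinates (Q − Q_b): 0.0, 6.0, 8.6, 21.2, 39.2, 34.8, 30.9, 27.4, 0.0 m³/s.
ΣQ_DR = 168.1 m³/s.
With Δt = 0.25 h = 900 s, V = ΣQ_DR · Δt = 168.1 × 900 = 1.51 × 10^5 m³.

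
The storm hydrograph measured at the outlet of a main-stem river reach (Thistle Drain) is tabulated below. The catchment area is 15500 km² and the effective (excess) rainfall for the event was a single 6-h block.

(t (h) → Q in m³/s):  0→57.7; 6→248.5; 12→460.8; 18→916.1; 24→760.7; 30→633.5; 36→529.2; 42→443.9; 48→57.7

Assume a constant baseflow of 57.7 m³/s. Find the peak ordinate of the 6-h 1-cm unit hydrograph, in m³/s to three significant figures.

Direct runoff: 0.0, 190.8, 403.1, 858.4, 703.0, 575.8, 471.5, 386.2, 0.0 m³/s; ΣQ_DR = 3589 m³/s, peak = 858.4 m³/s.
Runoff depth d = ΣQ_DR·Δt / A = 3589 × 21600 / (15500 km²) = 5.001 mm.
The 1-cm UH is the DRH scaled by (10 mm)/d, so U_p = 858.4 × 10/5.001 = 1720 m³/s.

U_p ≈ 1720 m³/s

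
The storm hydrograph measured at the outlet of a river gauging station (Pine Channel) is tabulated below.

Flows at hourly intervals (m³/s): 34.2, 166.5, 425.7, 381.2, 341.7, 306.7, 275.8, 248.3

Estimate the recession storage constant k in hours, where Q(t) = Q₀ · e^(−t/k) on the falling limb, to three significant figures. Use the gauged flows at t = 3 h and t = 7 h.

k ≈ 9.33 h

On the falling limb, Q drops from 381.2 to 248.3 m³/s between t = 3 h and t = 7 h (Δt = 4 h).
k = −Δt / ln(Q₂/Q₁) = −4 / ln(248.3/381.2) = 9.33 h.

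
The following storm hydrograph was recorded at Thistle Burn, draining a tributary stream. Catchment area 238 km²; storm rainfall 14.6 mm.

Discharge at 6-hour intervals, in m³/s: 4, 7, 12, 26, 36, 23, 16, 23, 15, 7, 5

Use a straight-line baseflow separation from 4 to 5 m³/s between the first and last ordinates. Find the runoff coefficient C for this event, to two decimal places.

C ≈ 0.77

ΣQ_DR = 124.5 m³/s; V = ΣQ_DR·Δt = 2.689 × 10^6 m³.
Runoff depth d = V / A = 11.30 mm.
C = d / P = 11.30 / 14.6 = 0.77.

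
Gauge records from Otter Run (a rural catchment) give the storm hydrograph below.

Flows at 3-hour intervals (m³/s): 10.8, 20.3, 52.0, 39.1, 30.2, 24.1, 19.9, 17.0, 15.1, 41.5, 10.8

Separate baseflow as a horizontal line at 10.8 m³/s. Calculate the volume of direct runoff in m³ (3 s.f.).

Direct-runoff ordinates (Q − Q_b): 0.0, 9.5, 41.2, 28.3, 19.4, 13.3, 9.1, 6.2, 4.3, 30.7, 0.0 m³/s.
ΣQ_DR = 162.0 m³/s.
With Δt = 3 h = 10800 s, V = ΣQ_DR · Δt = 162.0 × 10800 = 1.75 × 10^6 m³.

V ≈ 1.75 × 10^6 m³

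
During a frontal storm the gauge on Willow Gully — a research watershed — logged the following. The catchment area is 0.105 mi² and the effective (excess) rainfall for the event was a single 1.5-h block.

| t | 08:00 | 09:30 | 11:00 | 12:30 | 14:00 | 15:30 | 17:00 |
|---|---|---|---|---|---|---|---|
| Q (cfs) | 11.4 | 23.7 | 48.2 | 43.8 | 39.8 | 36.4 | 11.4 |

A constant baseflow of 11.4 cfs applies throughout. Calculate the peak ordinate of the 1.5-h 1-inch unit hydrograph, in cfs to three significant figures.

Direct runoff: 0.0, 12.3, 36.8, 32.4, 28.4, 25.0, 0.0 cfs; ΣQ_DR = 134.9 cfs, peak = 36.8 cfs.
Runoff depth d = ΣQ_DR·Δt / A = 134.9 × 5400 / (0.105 mi²) = 2.986 in.
The 1-inch UH is the DRH scaled by (1 in)/d, so U_p = 36.8 × 1/2.986 = 12.3 cfs.

U_p ≈ 12.3 cfs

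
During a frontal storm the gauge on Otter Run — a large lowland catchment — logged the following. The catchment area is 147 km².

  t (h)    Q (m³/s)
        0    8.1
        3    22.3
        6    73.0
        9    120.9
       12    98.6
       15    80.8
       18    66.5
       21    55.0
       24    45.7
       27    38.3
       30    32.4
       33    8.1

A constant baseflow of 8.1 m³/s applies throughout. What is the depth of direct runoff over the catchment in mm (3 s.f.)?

d ≈ 40.6 mm

Direct runoff: 0.0, 14.2, 64.9, 112.8, 90.5, 72.7, 58.4, 46.9, 37.6, 30.2, 24.3, 0.0 m³/s; ΣQ_DR = 552.5 m³/s.
V = ΣQ_DR · Δt = 552.5 × 10800 s = 5.967 × 10^6 m³.
Over A = 147 km², depth = V / A = 40.6 mm.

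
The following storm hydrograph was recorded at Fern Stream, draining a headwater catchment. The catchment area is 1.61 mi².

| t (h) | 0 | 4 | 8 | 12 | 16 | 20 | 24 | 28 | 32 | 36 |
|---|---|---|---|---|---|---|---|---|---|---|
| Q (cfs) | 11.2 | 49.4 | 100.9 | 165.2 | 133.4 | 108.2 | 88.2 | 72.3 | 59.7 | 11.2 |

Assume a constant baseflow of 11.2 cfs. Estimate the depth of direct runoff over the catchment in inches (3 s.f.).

d ≈ 2.65 in

Direct runoff: 0.0, 38.2, 89.7, 154.0, 122.2, 97.0, 77.0, 61.1, 48.5, 0.0 cfs; ΣQ_DR = 687.7 cfs.
V = ΣQ_DR · Δt = 687.7 × 14400 s = 9.903 × 10^6 ft³.
Over A = 1.61 mi², depth = V / A = 2.65 in.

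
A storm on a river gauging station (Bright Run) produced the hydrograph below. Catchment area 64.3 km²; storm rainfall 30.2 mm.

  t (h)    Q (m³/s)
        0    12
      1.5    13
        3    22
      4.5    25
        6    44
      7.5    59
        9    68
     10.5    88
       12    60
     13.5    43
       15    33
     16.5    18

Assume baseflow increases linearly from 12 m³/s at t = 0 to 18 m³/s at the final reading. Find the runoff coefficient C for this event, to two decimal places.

C ≈ 0.85

ΣQ_DR = 305.0 m³/s; V = ΣQ_DR·Δt = 1.647 × 10^6 m³.
Runoff depth d = V / A = 25.61 mm.
C = d / P = 25.61 / 30.2 = 0.85.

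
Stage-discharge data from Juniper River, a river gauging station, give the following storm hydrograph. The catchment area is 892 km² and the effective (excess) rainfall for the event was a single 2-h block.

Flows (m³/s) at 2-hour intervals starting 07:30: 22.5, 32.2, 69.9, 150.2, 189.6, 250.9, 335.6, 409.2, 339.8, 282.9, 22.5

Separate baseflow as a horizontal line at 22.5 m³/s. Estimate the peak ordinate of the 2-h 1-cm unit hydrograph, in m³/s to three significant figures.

Direct runoff: 0.0, 9.7, 47.4, 127.7, 167.1, 228.4, 313.1, 386.7, 317.3, 260.4, 0.0 m³/s; ΣQ_DR = 1858 m³/s, peak = 386.7 m³/s.
Runoff depth d = ΣQ_DR·Δt / A = 1858 × 7200 / (892 km²) = 15.00 mm.
The 1-cm UH is the DRH scaled by (10 mm)/d, so U_p = 386.7 × 10/15.00 = 258 m³/s.

U_p ≈ 258 m³/s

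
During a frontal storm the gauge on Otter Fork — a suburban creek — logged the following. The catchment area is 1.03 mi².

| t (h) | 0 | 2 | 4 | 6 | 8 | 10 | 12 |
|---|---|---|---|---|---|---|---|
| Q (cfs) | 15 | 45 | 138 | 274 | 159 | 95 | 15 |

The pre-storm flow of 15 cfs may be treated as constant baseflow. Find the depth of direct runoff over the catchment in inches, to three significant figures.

d ≈ 1.91 in

Direct runoff: 0.0, 30.0, 123.0, 259.0, 144.0, 80.0, 0.0 cfs; ΣQ_DR = 636.0 cfs.
V = ΣQ_DR · Δt = 636.0 × 7200 s = 4.579 × 10^6 ft³.
Over A = 1.03 mi², depth = V / A = 1.91 in.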